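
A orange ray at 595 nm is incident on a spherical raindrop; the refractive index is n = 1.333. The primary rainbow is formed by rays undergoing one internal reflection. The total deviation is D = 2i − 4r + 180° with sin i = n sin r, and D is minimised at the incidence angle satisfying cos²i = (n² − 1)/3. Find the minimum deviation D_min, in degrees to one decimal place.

137.9°

cos²i = (1.77689 − 1)/3 = 0.25896; i = arccos(0.50888) = 59.410°.
sin r = sin 59.410°/1.333 = 0.64579; r = 40.225°.
D_min = 2·59.410° − 4·40.225° + 180° = 137.922°.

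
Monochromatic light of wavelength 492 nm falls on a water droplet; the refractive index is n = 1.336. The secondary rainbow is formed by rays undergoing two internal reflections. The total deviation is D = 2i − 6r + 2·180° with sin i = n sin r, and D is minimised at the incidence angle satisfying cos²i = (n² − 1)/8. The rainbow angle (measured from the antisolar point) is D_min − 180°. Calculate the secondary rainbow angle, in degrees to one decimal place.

51.7°

cos²i = (1.78490 − 1)/8 = 0.09811; i = arccos(0.31323) = 71.746°.
sin r = sin 71.746°/1.336 = 0.71084; r = 45.303°.
D_min = 2·71.746° − 6·45.303° + 360° = 231.674°.
Rainbow angle = D_min − 180° = 51.674°.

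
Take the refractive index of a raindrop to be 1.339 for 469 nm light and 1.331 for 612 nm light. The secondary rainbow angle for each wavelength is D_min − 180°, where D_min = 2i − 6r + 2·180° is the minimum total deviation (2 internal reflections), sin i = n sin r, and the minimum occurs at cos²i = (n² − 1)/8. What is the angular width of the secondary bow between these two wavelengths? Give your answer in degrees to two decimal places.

2.09°

At 469 nm (n = 1.339): cos²i = 0.09912 → i = 71.650°, r = 45.141°, D_min = 232.451°, rainbow angle = 52.451°.
At 612 nm (n = 1.331): cos²i = 0.09645 → i = 71.907°, r = 45.575°, D_min = 230.365°, rainbow angle = 50.365°.
Angular width = |52.451° − 50.365°| = 2.086°.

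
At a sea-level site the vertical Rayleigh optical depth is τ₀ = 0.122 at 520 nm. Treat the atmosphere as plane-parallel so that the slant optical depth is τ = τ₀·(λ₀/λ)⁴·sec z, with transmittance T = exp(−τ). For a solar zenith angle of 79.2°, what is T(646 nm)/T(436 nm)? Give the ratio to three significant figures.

2.84

Airmass: sec 79.2° = 5.3367.
τ(646 nm) = 0.122 × (520/646)⁴ × 5.3367 = 0.122 × 0.4198 × 5.3367 = 0.2733.
τ(436 nm) = 0.122 × (520/436)⁴ × 5.3367 = 0.122 × 2.0233 × 5.3367 = 1.3173.
T(646)/T(436) = exp(τ_B − τ_A) = exp(1.0440) = 2.8406.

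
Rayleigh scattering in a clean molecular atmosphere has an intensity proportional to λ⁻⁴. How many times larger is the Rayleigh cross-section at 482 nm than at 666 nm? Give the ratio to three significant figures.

Rayleigh scattering ∝ λ⁻⁴, so the ratio of coefficients is the inverse fourth power of the wavelength ratio.
σ(482)/σ(666) = (666/482)⁴ = (1.3817)⁴ = 3.645.

3.65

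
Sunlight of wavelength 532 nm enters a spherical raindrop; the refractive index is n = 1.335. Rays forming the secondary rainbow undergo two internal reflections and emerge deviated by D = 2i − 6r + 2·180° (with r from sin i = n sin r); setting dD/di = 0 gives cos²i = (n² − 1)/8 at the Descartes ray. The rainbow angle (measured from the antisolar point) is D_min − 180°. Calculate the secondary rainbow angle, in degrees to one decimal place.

cos²i = (1.78222 − 1)/8 = 0.09778; i = arccos(0.31269) = 71.778°.
sin r = sin 71.778°/1.335 = 0.71150; r = 45.357°.
D_min = 2·71.778° − 6·45.357° + 360° = 231.414°.
Rainbow angle = D_min − 180° = 51.414°.

51.4°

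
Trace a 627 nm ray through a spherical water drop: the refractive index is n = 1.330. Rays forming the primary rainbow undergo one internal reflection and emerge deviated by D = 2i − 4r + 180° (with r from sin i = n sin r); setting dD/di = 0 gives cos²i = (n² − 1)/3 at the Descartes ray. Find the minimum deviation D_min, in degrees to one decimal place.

137.5°

cos²i = (1.76890 − 1)/3 = 0.25630; i = arccos(0.50626) = 59.585°.
sin r = sin 59.585°/1.330 = 0.64841; r = 40.422°.
D_min = 2·59.585° − 4·40.422° + 180° = 137.484°.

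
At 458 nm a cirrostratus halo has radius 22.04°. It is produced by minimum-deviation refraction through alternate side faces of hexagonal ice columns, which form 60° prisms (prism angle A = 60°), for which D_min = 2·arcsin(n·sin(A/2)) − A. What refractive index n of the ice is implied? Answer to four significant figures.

Rearranging: n = sin((D_min + A)/2) / sin(A/2).
(D_min + A)/2 = (22.04° + 60°)/2 = 41.020°.
n = sin 41.020° / sin 30° = 0.6563 / 0.5000 = 1.3126.

1.313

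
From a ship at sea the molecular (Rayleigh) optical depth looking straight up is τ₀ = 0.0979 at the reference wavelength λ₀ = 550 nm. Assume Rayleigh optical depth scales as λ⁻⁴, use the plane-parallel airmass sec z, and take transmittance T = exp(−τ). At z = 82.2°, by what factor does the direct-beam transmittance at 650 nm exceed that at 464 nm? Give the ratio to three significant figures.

Airmass: sec 82.2° = 7.3684.
τ(650 nm) = 0.0979 × (550/650)⁴ × 7.3684 = 0.0979 × 0.5126 × 7.3684 = 0.3698.
τ(464 nm) = 0.0979 × (550/464)⁴ × 7.3684 = 0.0979 × 1.9741 × 7.3684 = 1.4241.
T(650)/T(464) = exp(τ_B − τ_A) = exp(1.0543) = 2.8699.

2.87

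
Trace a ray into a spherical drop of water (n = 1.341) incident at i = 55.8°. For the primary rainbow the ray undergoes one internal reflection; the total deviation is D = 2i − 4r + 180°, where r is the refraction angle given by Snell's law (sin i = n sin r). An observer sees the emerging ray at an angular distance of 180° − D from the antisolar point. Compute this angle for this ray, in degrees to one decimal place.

40.7°

sin r = sin 55.8° / 1.341 = 0.8271/1.341 = 0.6168; r = 38.08°.
D = 2·55.8° − 4·38.08° + 180° = 111.60° − 152.32° + 180° = 139.28°.
Angle from antisolar point = 180° − D = 40.72°.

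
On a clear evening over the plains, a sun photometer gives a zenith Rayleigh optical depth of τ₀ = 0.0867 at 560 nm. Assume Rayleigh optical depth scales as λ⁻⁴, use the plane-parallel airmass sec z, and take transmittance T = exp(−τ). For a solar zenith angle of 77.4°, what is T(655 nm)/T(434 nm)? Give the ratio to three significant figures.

2.43

Airmass: sec 77.4° = 4.5841.
τ(655 nm) = 0.0867 × (560/655)⁴ × 4.5841 = 0.0867 × 0.5343 × 4.5841 = 0.2124.
τ(434 nm) = 0.0867 × (560/434)⁴ × 4.5841 = 0.0867 × 2.7720 × 4.5841 = 1.1017.
T(655)/T(434) = exp(τ_B − τ_A) = exp(0.8894) = 2.4336.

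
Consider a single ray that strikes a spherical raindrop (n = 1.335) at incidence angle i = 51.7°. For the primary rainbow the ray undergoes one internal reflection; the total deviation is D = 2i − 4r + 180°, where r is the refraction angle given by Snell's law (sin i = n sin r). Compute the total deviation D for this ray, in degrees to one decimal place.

sin r = sin 51.7° / 1.335 = 0.7848/1.335 = 0.5878; r = 36.00°.
D = 2·51.7° − 4·36.00° + 180° = 103.40° − 144.02° + 180° = 139.38°.

139.4°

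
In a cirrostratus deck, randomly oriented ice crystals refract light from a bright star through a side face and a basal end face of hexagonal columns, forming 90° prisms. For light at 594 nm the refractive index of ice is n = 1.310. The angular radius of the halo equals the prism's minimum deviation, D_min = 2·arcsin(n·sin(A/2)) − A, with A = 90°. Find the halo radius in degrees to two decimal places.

n·sin(A/2) = 1.310 × sin 45° = 1.310 × 0.7071 = 0.9263.
D_min = 2·arcsin(0.9263) − 90° = 2 × 67.867° − 90° = 45.733°.

45.73°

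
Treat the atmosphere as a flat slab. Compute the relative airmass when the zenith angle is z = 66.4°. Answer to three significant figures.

X = sec z = 1/cos 66.4° = 1/0.4003 = 2.4978.

2.50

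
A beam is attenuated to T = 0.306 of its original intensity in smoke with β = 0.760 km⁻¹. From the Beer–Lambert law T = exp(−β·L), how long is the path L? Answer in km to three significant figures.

Beer–Lambert: T = exp(−βL) ⇒ L = −ln(T)/β = −ln(0.306)/0.760 = 1.1842/0.760 = 1.558 km.

1.56 km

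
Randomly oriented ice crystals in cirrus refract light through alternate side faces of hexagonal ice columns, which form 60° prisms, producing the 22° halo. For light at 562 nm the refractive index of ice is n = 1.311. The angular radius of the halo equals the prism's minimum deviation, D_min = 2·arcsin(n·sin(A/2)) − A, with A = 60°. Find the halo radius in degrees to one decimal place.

n·sin(A/2) = 1.311 × sin 30° = 1.311 × 0.5000 = 0.6555.
D_min = 2·arcsin(0.6555) − 60° = 2 × 40.958° − 60° = 21.915°.

21.9°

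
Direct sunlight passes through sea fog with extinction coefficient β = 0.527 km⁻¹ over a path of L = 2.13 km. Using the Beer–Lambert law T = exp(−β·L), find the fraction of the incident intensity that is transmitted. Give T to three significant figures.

τ = β·L = 0.527 × 2.13 = 1.1225.
T = exp(−1.1225) = 0.3255.

0.325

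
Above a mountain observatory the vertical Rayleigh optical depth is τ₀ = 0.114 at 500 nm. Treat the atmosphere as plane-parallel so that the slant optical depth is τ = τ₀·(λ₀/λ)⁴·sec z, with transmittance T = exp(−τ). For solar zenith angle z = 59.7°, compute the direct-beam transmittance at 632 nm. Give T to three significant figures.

0.915

sec 59.7° = 1.9821.
τ = 0.114 × (500/632)⁴ × 1.9821 = 0.114 × 0.3918 × 1.9821 = 0.0885.
T = exp(−0.0885) = 0.9153.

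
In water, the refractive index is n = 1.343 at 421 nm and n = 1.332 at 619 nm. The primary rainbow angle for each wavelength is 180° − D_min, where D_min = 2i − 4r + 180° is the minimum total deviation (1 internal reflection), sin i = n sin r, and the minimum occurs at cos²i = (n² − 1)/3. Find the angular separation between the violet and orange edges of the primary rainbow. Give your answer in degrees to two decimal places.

1.58°

At 421 nm (n = 1.343): cos²i = 0.26788 → i = 58.830°, r = 39.577°, D_min = 139.354°, rainbow angle = 40.646°.
At 619 nm (n = 1.332): cos²i = 0.25807 → i = 59.469°, r = 40.290°, D_min = 137.776°, rainbow angle = 42.224°.
Angular width = |40.646° − 42.224°| = 1.578°.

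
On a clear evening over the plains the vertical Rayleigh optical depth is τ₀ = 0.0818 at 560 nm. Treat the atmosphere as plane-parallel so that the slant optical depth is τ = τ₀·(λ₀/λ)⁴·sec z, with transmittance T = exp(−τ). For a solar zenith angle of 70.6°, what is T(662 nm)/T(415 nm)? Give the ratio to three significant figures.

Airmass: sec 70.6° = 3.0106.
τ(662 nm) = 0.0818 × (560/662)⁴ × 3.0106 = 0.0818 × 0.5121 × 3.0106 = 0.1261.
τ(415 nm) = 0.0818 × (560/415)⁴ × 3.0106 = 0.0818 × 3.3156 × 3.0106 = 0.8165.
T(662)/T(415) = exp(τ_B − τ_A) = exp(0.6904) = 1.9945.

1.99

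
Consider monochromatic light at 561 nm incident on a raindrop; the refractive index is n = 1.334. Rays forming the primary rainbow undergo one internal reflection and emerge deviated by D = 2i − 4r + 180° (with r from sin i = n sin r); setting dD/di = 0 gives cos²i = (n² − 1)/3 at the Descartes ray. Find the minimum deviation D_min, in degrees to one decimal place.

138.1°

cos²i = (1.77956 − 1)/3 = 0.25985; i = arccos(0.50976) = 59.352°.
sin r = sin 59.352°/1.334 = 0.64492; r = 40.159°.
D_min = 2·59.352° − 4·40.159° + 180° = 138.067°.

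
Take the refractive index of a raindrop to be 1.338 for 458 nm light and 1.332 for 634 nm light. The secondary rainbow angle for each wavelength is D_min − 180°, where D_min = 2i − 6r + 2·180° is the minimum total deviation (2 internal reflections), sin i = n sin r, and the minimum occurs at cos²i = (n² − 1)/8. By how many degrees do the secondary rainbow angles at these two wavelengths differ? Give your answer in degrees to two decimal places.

1.56°

At 458 nm (n = 1.338): cos²i = 0.09878 → i = 71.682°, r = 45.195°, D_min = 232.193°, rainbow angle = 52.193°.
At 634 nm (n = 1.332): cos²i = 0.09678 → i = 71.875°, r = 45.520°, D_min = 230.628°, rainbow angle = 50.628°.
Angular width = |52.193° − 50.628°| = 1.564°.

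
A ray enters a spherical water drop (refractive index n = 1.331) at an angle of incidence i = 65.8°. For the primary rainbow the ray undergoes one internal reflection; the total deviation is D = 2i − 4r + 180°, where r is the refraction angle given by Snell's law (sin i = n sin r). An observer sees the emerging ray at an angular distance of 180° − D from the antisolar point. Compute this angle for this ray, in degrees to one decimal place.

sin r = sin 65.8° / 1.331 = 0.9121/1.331 = 0.6853; r = 43.26°.
D = 2·65.8° − 4·43.26° + 180° = 131.60° − 173.03° + 180° = 138.57°.
Angle from antisolar point = 180° − D = 41.43°.

41.4°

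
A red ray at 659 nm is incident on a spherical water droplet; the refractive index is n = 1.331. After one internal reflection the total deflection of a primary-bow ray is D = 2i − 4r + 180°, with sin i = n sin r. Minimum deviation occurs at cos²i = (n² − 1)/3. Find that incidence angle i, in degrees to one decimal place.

cos²i = (1.331² − 1)/3 = (1.77156 − 1)/3 = 0.25719.
cos i = 0.50714, so i = 59.527°.

59.5°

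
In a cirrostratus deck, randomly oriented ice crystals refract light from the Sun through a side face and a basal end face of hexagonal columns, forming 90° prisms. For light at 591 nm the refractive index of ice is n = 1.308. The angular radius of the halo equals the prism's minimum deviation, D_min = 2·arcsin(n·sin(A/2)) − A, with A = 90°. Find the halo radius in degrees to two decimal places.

n·sin(A/2) = 1.308 × sin 45° = 1.308 × 0.7071 = 0.9249.
D_min = 2·arcsin(0.9249) − 90° = 2 × 67.653° − 90° = 45.305°.

45.31°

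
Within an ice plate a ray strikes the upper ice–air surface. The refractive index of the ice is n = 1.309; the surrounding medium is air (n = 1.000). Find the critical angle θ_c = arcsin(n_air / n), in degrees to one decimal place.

49.8°

sin θ_c = n_air / n = 1.000 / 1.309 = 0.7639.
θ_c = arcsin(0.7639) = 49.81°.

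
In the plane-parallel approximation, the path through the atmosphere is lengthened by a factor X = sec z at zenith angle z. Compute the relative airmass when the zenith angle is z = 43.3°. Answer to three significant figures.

X = sec z = 1/cos 43.3° = 1/0.7278 = 1.3741.

1.37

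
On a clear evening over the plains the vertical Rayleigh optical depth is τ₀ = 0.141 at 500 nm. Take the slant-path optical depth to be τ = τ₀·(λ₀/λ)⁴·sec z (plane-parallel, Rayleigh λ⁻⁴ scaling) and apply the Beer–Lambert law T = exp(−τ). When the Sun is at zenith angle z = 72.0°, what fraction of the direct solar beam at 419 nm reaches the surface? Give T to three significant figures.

sec 72.0° = 3.2361.
τ = 0.141 × (500/419)⁴ × 3.2361 = 0.141 × 2.0278 × 3.2361 = 0.9253.
T = exp(−0.9253) = 0.3964.

0.396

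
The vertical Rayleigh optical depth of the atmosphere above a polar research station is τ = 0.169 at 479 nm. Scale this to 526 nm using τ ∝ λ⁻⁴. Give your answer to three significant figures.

0.116

τ(526 nm) = τ(479 nm) × (479/526)⁴ = 0.169 × (0.9106)⁴ = 0.169 × 0.6877 = 0.1162.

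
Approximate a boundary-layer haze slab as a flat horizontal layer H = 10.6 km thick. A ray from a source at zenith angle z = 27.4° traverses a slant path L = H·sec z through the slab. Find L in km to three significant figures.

11.9 km

sec z = 1/cos 27.4° = 1.1264.
L = 10.6 × 1.1264 = 11.939 km.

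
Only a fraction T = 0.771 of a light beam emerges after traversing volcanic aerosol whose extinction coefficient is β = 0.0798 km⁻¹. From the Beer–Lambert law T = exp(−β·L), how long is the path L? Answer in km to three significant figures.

Beer–Lambert: T = exp(−βL) ⇒ L = −ln(T)/β = −ln(0.771)/0.0798 = 0.2601/0.0798 = 3.259 km.

3.26 km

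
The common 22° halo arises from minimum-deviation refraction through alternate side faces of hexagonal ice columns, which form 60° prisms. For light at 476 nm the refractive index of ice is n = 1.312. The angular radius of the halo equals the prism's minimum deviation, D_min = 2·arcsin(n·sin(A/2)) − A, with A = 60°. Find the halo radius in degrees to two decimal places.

n·sin(A/2) = 1.312 × sin 30° = 1.312 × 0.5000 = 0.6560.
D_min = 2·arcsin(0.6560) − 60° = 2 × 40.996° − 60° = 21.991°.

21.99°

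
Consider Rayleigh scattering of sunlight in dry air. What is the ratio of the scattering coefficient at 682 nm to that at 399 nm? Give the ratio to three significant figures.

0.117

Rayleigh scattering ∝ λ⁻⁴, so the ratio of coefficients is the inverse fourth power of the wavelength ratio.
σ(682)/σ(399) = (399/682)⁴ = (0.5850)⁴ = 0.1172.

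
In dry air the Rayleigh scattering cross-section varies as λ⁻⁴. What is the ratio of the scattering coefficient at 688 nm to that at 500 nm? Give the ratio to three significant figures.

Rayleigh scattering ∝ λ⁻⁴, so the ratio of coefficients is the inverse fourth power of the wavelength ratio.
σ(688)/σ(500) = (500/688)⁴ = (0.7267)⁴ = 0.2789.

0.279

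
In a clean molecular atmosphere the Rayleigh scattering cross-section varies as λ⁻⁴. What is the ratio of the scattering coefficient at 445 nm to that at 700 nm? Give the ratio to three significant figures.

Rayleigh scattering ∝ λ⁻⁴, so the ratio of coefficients is the inverse fourth power of the wavelength ratio.
σ(445)/σ(700) = (700/445)⁴ = (1.5730)⁴ = 6.123.

6.12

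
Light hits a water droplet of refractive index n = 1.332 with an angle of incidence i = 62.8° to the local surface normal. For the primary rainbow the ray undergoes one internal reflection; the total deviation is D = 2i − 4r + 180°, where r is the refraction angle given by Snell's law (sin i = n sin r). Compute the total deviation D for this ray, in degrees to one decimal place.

138.0°

sin r = sin 62.8° / 1.332 = 0.8894/1.332 = 0.6677; r = 41.89°.
D = 2·62.8° − 4·41.89° + 180° = 125.60° − 167.57° + 180° = 138.03°.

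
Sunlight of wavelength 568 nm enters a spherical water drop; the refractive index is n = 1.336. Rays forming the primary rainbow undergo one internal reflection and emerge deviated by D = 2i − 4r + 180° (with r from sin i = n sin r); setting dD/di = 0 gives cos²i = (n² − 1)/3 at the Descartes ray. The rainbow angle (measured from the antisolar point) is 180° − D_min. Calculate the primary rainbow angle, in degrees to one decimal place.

cos²i = (1.78490 − 1)/3 = 0.26163; i = arccos(0.51150) = 59.236°.
sin r = sin 59.236°/1.336 = 0.64318; r = 40.029°.
D_min = 2·59.236° − 4·40.029° + 180° = 138.356°.
Rainbow angle = 180° − D_min = 41.644°.

41.6°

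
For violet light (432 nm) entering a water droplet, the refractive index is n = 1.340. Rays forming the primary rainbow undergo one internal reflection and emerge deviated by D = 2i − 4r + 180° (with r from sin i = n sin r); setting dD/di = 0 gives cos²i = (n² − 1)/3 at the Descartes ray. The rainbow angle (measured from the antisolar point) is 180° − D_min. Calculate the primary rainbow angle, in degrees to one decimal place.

41.1°

cos²i = (1.79560 − 1)/3 = 0.26520; i = arccos(0.51498) = 59.004°.
sin r = sin 59.004°/1.340 = 0.63971; r = 39.770°.
D_min = 2·59.004° − 4·39.770° + 180° = 138.929°.
Rainbow angle = 180° − D_min = 41.071°.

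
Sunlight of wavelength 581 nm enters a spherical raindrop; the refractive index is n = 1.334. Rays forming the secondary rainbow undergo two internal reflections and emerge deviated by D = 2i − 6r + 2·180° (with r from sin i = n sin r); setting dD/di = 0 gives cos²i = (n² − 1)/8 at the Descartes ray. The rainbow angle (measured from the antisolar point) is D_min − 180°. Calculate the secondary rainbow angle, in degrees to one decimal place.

51.2°

cos²i = (1.77956 − 1)/8 = 0.09744; i = arccos(0.31216) = 71.810°.
sin r = sin 71.810°/1.334 = 0.71217; r = 45.411°.
D_min = 2·71.810° − 6·45.411° + 360° = 231.153°.
Rainbow angle = D_min − 180° = 51.153°.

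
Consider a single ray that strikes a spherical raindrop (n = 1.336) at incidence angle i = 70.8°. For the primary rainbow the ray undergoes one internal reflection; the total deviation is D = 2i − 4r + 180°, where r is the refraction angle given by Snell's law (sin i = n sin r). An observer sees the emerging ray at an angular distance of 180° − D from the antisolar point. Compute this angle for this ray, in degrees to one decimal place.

sin r = sin 70.8° / 1.336 = 0.9444/1.336 = 0.7069; r = 44.98°.
D = 2·70.8° − 4·44.98° + 180° = 141.60° − 179.92° + 180° = 141.68°.
Angle from antisolar point = 180° − D = 38.32°.

38.3°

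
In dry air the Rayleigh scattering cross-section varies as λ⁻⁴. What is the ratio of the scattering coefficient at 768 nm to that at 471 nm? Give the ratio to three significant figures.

Rayleigh scattering ∝ λ⁻⁴, so the ratio of coefficients is the inverse fourth power of the wavelength ratio.
σ(768)/σ(471) = (471/768)⁴ = (0.6133)⁴ = 0.1415.

0.141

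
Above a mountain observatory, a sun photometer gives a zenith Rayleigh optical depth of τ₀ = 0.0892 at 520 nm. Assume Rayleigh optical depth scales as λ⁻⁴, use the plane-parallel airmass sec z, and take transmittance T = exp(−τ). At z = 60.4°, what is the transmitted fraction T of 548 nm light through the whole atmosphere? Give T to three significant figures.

sec 60.4° = 2.0245.
τ = 0.0892 × (520/548)⁴ × 2.0245 = 0.0892 × 0.8108 × 2.0245 = 0.1464.
T = exp(−0.1464) = 0.8638.

0.864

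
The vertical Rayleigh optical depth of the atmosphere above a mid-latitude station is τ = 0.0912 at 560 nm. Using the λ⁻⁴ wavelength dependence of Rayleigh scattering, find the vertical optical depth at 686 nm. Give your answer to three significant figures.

τ(686 nm) = τ(560 nm) × (560/686)⁴ = 0.0912 × (0.8163)⁴ = 0.0912 × 0.4441 = 0.0405.

0.0405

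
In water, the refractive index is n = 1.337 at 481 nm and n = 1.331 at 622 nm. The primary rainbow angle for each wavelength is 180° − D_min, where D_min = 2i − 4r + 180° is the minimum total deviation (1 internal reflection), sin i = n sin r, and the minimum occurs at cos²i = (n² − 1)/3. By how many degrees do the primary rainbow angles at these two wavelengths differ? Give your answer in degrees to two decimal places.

0.87°

At 481 nm (n = 1.337): cos²i = 0.26252 → i = 59.178°, r = 39.964°, D_min = 138.500°, rainbow angle = 41.500°.
At 622 nm (n = 1.331): cos²i = 0.25719 → i = 59.527°, r = 40.356°, D_min = 137.630°, rainbow angle = 42.370°.
Angular width = |41.500° − 42.370°| = 0.870°.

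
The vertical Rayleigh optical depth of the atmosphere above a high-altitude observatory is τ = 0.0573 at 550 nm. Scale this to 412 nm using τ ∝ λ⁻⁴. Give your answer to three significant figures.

τ(412 nm) = τ(550 nm) × (550/412)⁴ = 0.0573 × (1.3350)⁴ = 0.0573 × 3.1759 = 0.1820.

0.182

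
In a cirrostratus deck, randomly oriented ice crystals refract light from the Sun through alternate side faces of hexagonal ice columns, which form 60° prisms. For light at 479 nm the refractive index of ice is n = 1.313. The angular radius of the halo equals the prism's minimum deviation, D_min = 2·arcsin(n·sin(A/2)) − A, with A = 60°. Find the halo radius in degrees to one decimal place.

22.1°

n·sin(A/2) = 1.313 × sin 30° = 1.313 × 0.5000 = 0.6565.
D_min = 2·arcsin(0.6565) − 60° = 2 × 41.033° − 60° = 22.067°.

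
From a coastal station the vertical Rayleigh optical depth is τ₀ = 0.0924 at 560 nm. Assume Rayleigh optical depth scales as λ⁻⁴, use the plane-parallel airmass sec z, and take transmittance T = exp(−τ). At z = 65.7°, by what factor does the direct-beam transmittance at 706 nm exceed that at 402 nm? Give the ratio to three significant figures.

Airmass: sec 65.7° = 2.4300.
τ(706 nm) = 0.0924 × (560/706)⁴ × 2.4300 = 0.0924 × 0.3959 × 2.4300 = 0.0889.
τ(402 nm) = 0.0924 × (560/402)⁴ × 2.4300 = 0.0924 × 3.7657 × 2.4300 = 0.8455.
T(706)/T(402) = exp(τ_B − τ_A) = exp(0.7567) = 2.1311.

2.13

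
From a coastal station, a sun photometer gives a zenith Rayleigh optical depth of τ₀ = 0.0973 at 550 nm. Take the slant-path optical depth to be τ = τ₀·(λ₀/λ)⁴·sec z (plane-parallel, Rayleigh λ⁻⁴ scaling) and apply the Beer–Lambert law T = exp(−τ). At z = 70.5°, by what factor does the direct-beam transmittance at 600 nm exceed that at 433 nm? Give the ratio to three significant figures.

Airmass: sec 70.5° = 2.9957.
τ(600 nm) = 0.0973 × (550/600)⁴ × 2.9957 = 0.0973 × 0.7061 × 2.9957 = 0.2058.
τ(433 nm) = 0.0973 × (550/433)⁴ × 2.9957 = 0.0973 × 2.6031 × 2.9957 = 0.7588.
T(600)/T(433) = exp(τ_B − τ_A) = exp(0.5530) = 1.7384.

1.74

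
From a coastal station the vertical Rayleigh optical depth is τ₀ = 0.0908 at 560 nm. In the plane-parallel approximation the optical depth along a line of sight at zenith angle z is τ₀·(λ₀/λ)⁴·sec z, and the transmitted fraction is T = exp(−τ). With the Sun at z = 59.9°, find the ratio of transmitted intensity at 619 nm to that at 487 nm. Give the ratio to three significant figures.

1.22

Airmass: sec 59.9° = 1.9940.
τ(619 nm) = 0.0908 × (560/619)⁴ × 1.9940 = 0.0908 × 0.6699 × 1.9940 = 0.1213.
τ(487 nm) = 0.0908 × (560/487)⁴ × 1.9940 = 0.0908 × 1.7484 × 1.9940 = 0.3165.
T(619)/T(487) = exp(τ_B − τ_A) = exp(0.1953) = 1.2156.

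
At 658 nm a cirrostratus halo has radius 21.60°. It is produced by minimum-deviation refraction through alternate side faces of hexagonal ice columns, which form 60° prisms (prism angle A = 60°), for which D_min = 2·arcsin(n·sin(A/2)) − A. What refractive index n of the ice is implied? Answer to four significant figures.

Rearranging: n = sin((D_min + A)/2) / sin(A/2).
(D_min + A)/2 = (21.60° + 60°)/2 = 40.800°.
n = sin 40.800° / sin 30° = 0.6534 / 0.5000 = 1.3068.

1.307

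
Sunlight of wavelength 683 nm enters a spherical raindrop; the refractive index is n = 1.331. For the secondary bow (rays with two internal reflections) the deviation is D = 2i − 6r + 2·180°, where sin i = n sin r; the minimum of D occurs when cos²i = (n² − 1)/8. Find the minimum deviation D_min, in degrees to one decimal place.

cos²i = (1.77156 − 1)/8 = 0.09645; i = arccos(0.31056) = 71.907°.
sin r = sin 71.907°/1.331 = 0.71417; r = 45.575°.
D_min = 2·71.907° − 6·45.575° + 360° = 230.365°.

230.4°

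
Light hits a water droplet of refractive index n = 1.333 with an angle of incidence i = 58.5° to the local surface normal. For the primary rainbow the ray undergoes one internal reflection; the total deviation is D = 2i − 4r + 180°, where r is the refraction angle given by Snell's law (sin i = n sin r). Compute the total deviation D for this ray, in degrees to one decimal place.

sin r = sin 58.5° / 1.333 = 0.8526/1.333 = 0.6396; r = 39.76°.
D = 2·58.5° − 4·39.76° + 180° = 117.00° − 159.06° + 180° = 137.94°.

137.9°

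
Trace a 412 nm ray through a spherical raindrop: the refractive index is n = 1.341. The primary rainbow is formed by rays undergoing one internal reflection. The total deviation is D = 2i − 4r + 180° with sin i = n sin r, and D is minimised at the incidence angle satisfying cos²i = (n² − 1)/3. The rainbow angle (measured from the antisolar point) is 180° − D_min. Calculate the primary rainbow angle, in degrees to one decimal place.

cos²i = (1.79828 − 1)/3 = 0.26609; i = arccos(0.51584) = 58.946°.
sin r = sin 58.946°/1.341 = 0.63884; r = 39.705°.
D_min = 2·58.946° − 4·39.705° + 180° = 139.071°.
Rainbow angle = 180° − D_min = 40.929°.

40.9°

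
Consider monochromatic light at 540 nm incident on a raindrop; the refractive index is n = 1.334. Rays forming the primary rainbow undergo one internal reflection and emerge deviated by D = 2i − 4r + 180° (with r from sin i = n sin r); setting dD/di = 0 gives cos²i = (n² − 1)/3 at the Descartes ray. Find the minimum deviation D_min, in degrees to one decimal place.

138.1°

cos²i = (1.77956 − 1)/3 = 0.25985; i = arccos(0.50976) = 59.352°.
sin r = sin 59.352°/1.334 = 0.64492; r = 40.159°.
D_min = 2·59.352° − 4·40.159° + 180° = 138.067°.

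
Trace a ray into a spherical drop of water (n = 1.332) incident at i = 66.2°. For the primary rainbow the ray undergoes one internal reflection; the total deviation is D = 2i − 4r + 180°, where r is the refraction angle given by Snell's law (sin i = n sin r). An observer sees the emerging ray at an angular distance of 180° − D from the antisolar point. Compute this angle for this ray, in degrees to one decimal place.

sin r = sin 66.2° / 1.332 = 0.9150/1.332 = 0.6869; r = 43.39°.
D = 2·66.2° − 4·43.39° + 180° = 132.40° − 173.54° + 180° = 138.86°.
Angle from antisolar point = 180° − D = 41.14°.

41.1°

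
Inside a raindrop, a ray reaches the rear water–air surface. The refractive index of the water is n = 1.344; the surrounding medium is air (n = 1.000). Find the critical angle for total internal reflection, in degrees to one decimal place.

48.1°

sin θ_c = n_air / n = 1.000 / 1.344 = 0.7440.
θ_c = arcsin(0.7440) = 48.08°.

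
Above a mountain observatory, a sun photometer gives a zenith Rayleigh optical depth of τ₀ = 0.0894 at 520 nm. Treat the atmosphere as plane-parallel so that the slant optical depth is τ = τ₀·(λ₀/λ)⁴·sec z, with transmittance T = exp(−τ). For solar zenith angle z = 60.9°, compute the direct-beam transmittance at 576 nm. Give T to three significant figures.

0.885

sec 60.9° = 2.0562.
τ = 0.0894 × (520/576)⁴ × 2.0562 = 0.0894 × 0.6642 × 2.0562 = 0.1221.
T = exp(−0.1221) = 0.8851.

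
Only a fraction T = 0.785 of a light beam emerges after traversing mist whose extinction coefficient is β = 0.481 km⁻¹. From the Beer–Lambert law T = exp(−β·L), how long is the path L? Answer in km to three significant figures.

0.503 km

Beer–Lambert: T = exp(−βL) ⇒ L = −ln(T)/β = −ln(0.785)/0.481 = 0.2421/0.481 = 0.5033 km.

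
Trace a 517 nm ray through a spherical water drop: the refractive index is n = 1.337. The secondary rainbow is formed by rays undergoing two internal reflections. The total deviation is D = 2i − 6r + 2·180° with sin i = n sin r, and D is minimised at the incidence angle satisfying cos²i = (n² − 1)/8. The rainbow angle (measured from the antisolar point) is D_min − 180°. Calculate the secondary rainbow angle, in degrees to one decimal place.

51.9°

cos²i = (1.78757 − 1)/8 = 0.09845; i = arccos(0.31376) = 71.714°.
sin r = sin 71.714°/1.337 = 0.71017; r = 45.249°.
D_min = 2·71.714° − 6·45.249° + 360° = 231.934°.
Rainbow angle = D_min − 180° = 51.934°.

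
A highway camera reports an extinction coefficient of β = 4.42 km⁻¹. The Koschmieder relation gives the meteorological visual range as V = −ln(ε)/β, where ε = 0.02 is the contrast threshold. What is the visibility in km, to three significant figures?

0.885 km

V = −ln(0.02) / 4.42 = 3.912 / 4.42 = 0.8851 km.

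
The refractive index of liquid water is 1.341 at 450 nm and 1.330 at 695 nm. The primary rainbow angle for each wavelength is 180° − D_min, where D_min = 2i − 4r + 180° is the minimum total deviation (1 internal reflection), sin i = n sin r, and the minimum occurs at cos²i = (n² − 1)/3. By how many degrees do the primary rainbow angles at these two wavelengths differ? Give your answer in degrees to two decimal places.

1.59°

At 450 nm (n = 1.341): cos²i = 0.26609 → i = 58.946°, r = 39.705°, D_min = 139.071°, rainbow angle = 40.929°.
At 695 nm (n = 1.330): cos²i = 0.25630 → i = 59.585°, r = 40.422°, D_min = 137.484°, rainbow angle = 42.516°.
Angular width = |40.929° − 42.516°| = 1.588°.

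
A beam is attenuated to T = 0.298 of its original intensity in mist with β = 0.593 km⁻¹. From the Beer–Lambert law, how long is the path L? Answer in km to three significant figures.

Beer–Lambert: T = exp(−βL) ⇒ L = −ln(T)/β = −ln(0.298)/0.593 = 1.2107/0.593 = 2.042 km.

2.04 km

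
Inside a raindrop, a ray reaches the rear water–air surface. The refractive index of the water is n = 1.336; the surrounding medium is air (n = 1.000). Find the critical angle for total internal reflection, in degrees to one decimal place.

48.5°

sin θ_c = n_air / n = 1.000 / 1.336 = 0.7485.
θ_c = arcsin(0.7485) = 48.46°.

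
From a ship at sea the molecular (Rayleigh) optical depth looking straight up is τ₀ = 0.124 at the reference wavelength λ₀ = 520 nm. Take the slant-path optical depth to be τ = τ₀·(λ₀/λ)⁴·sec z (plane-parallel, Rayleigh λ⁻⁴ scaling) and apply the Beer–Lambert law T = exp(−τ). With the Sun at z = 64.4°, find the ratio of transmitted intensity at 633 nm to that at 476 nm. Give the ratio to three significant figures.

1.32

Airmass: sec 64.4° = 2.3144.
τ(633 nm) = 0.124 × (520/633)⁴ × 2.3144 = 0.124 × 0.4554 × 2.3144 = 0.1307.
τ(476 nm) = 0.124 × (520/476)⁴ × 2.3144 = 0.124 × 1.4242 × 2.3144 = 0.4087.
T(633)/T(476) = exp(τ_B − τ_A) = exp(0.2780) = 1.3205.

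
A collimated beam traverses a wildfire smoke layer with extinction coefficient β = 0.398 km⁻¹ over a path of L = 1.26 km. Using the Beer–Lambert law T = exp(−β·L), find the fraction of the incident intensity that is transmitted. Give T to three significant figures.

0.606

τ = β·L = 0.398 × 1.26 = 0.5015.
T = exp(−0.5015) = 0.6056.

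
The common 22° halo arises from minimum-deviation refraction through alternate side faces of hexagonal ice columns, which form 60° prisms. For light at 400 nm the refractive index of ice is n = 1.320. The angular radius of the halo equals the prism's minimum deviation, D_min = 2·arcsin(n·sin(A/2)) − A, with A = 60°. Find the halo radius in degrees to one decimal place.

n·sin(A/2) = 1.320 × sin 30° = 1.320 × 0.5000 = 0.6600.
D_min = 2·arcsin(0.6600) − 60° = 2 × 41.300° − 60° = 22.600°.

22.6°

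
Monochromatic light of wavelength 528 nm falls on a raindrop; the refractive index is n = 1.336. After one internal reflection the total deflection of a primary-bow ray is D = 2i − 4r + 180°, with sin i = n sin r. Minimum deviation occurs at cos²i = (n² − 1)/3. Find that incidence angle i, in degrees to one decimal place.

59.2°

cos²i = (1.336² − 1)/3 = (1.78490 − 1)/3 = 0.26163.
cos i = 0.51150, so i = 59.236°.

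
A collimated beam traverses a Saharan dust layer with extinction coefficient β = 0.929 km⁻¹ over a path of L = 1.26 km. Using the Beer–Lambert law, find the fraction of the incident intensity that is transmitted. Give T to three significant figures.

τ = β·L = 0.929 × 1.26 = 1.1705.
T = exp(−1.1705) = 0.3102.

0.310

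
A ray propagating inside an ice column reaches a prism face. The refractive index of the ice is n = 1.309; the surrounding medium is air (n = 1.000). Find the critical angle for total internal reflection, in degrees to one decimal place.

49.8°

sin θ_c = n_air / n = 1.000 / 1.309 = 0.7639.
θ_c = arcsin(0.7639) = 49.81°.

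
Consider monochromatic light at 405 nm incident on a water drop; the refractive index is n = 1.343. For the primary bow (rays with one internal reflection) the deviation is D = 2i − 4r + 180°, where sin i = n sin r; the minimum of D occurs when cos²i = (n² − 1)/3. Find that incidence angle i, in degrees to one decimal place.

cos²i = (1.343² − 1)/3 = (1.80365 − 1)/3 = 0.26788.
cos i = 0.51757, so i = 58.830°.

58.8°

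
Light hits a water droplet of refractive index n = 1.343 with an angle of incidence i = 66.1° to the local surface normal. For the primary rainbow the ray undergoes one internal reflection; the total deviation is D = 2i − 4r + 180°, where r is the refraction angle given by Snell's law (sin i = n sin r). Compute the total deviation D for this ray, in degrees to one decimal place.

sin r = sin 66.1° / 1.343 = 0.9143/1.343 = 0.6808; r = 42.90°.
D = 2·66.1° − 4·42.90° + 180° = 132.20° − 171.61° + 180° = 140.59°.

140.6°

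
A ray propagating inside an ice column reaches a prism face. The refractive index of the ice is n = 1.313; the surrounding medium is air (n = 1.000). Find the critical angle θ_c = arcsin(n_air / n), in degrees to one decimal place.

sin θ_c = n_air / n = 1.000 / 1.313 = 0.7616.
θ_c = arcsin(0.7616) = 49.61°.

49.6°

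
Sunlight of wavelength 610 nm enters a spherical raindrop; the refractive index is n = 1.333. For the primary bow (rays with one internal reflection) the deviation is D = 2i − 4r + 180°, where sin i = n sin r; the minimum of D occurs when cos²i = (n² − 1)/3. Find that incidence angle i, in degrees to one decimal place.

cos²i = (1.333² − 1)/3 = (1.77689 − 1)/3 = 0.25896.
cos i = 0.50888, so i = 59.410°.

59.4°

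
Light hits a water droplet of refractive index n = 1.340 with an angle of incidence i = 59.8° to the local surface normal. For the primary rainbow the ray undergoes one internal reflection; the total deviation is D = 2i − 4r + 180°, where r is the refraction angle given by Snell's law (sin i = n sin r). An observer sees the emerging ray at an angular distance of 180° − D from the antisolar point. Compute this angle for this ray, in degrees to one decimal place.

41.1°

sin r = sin 59.8° / 1.340 = 0.8643/1.340 = 0.6450; r = 40.16°.
D = 2·59.8° − 4·40.16° + 180° = 119.60° − 160.66° + 180° = 138.94°.
Angle from antisolar point = 180° − D = 41.06°.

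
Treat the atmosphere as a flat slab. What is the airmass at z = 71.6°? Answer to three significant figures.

X = sec z = 1/cos 71.6° = 1/0.3156 = 3.1681.

3.17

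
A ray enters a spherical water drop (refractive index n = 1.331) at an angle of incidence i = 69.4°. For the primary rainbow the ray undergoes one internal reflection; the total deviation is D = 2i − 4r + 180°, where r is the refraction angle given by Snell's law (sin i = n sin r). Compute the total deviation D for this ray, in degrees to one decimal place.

140.0°

sin r = sin 69.4° / 1.331 = 0.9361/1.331 = 0.7033; r = 44.69°.
D = 2·69.4° − 4·44.69° + 180° = 138.80° − 178.76° + 180° = 140.04°.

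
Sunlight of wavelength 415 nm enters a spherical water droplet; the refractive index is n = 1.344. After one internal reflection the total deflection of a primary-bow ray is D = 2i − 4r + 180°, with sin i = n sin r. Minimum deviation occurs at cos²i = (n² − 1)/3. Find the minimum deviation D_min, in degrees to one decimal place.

cos²i = (1.80634 − 1)/3 = 0.26878; i = arccos(0.51844) = 58.772°.
sin r = sin 58.772°/1.344 = 0.63625; r = 39.512°.
D_min = 2·58.772° − 4·39.512° + 180° = 139.495°.

139.5°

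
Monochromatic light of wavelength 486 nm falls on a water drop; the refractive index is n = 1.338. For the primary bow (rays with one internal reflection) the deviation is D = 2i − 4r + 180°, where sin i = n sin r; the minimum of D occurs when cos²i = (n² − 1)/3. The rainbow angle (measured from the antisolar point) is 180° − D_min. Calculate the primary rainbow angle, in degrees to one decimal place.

41.4°

cos²i = (1.79024 − 1)/3 = 0.26341; i = arccos(0.51324) = 59.120°.
sin r = sin 59.120°/1.338 = 0.64144; r = 39.899°.
D_min = 2·59.120° − 4·39.899° + 180° = 138.643°.
Rainbow angle = 180° − D_min = 41.357°.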